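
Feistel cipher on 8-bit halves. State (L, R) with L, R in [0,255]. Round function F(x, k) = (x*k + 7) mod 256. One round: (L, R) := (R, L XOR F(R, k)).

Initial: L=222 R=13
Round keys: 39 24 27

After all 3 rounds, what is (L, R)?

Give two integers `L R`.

Answer: 170 41

Derivation:
Round 1 (k=39): L=13 R=220
Round 2 (k=24): L=220 R=170
Round 3 (k=27): L=170 R=41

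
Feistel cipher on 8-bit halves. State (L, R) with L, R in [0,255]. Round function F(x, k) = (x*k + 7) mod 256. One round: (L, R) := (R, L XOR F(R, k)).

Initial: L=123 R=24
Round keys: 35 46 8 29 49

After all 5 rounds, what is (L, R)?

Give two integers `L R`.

Answer: 1 51

Derivation:
Round 1 (k=35): L=24 R=52
Round 2 (k=46): L=52 R=71
Round 3 (k=8): L=71 R=11
Round 4 (k=29): L=11 R=1
Round 5 (k=49): L=1 R=51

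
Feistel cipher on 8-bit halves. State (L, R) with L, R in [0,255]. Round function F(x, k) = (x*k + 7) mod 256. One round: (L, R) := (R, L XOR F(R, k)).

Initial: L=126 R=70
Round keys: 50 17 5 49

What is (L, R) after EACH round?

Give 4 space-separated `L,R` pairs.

Answer: 70,205 205,226 226,188 188,225

Derivation:
Round 1 (k=50): L=70 R=205
Round 2 (k=17): L=205 R=226
Round 3 (k=5): L=226 R=188
Round 4 (k=49): L=188 R=225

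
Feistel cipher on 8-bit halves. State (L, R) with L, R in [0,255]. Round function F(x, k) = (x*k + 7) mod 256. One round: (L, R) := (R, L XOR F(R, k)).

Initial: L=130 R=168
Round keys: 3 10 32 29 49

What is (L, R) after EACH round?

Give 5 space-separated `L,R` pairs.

Answer: 168,125 125,65 65,90 90,120 120,165

Derivation:
Round 1 (k=3): L=168 R=125
Round 2 (k=10): L=125 R=65
Round 3 (k=32): L=65 R=90
Round 4 (k=29): L=90 R=120
Round 5 (k=49): L=120 R=165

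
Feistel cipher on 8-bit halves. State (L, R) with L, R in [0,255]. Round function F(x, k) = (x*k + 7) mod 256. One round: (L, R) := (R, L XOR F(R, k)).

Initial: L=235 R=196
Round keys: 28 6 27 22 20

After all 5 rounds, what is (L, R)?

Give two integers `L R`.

Round 1 (k=28): L=196 R=156
Round 2 (k=6): L=156 R=107
Round 3 (k=27): L=107 R=204
Round 4 (k=22): L=204 R=228
Round 5 (k=20): L=228 R=27

Answer: 228 27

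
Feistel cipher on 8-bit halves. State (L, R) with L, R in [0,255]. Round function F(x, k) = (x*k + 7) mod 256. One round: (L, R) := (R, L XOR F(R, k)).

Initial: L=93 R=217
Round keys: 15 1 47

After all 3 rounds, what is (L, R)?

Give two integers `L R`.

Answer: 51 135

Derivation:
Round 1 (k=15): L=217 R=227
Round 2 (k=1): L=227 R=51
Round 3 (k=47): L=51 R=135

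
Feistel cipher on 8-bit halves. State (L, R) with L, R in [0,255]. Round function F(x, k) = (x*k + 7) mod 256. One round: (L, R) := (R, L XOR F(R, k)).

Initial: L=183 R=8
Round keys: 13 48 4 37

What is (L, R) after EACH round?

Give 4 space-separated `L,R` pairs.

Answer: 8,216 216,143 143,155 155,225

Derivation:
Round 1 (k=13): L=8 R=216
Round 2 (k=48): L=216 R=143
Round 3 (k=4): L=143 R=155
Round 4 (k=37): L=155 R=225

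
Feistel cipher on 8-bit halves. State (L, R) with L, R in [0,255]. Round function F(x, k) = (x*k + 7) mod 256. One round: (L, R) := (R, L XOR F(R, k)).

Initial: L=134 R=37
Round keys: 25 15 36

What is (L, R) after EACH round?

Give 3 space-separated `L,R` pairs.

Round 1 (k=25): L=37 R=34
Round 2 (k=15): L=34 R=32
Round 3 (k=36): L=32 R=165

Answer: 37,34 34,32 32,165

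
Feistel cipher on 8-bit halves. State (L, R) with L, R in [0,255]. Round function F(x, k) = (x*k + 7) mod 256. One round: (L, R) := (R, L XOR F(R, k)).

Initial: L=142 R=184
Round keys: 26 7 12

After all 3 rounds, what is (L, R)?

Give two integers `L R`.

Answer: 46 22

Derivation:
Round 1 (k=26): L=184 R=57
Round 2 (k=7): L=57 R=46
Round 3 (k=12): L=46 R=22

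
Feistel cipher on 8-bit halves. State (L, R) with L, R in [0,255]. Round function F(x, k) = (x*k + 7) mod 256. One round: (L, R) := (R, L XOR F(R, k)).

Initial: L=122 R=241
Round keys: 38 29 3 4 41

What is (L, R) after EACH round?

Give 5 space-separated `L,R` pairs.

Answer: 241,183 183,51 51,23 23,80 80,192

Derivation:
Round 1 (k=38): L=241 R=183
Round 2 (k=29): L=183 R=51
Round 3 (k=3): L=51 R=23
Round 4 (k=4): L=23 R=80
Round 5 (k=41): L=80 R=192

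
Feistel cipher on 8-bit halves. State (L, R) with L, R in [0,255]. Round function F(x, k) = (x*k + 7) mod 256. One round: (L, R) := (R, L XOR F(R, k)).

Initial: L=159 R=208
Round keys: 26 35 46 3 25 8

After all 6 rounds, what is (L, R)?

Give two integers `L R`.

Round 1 (k=26): L=208 R=184
Round 2 (k=35): L=184 R=255
Round 3 (k=46): L=255 R=97
Round 4 (k=3): L=97 R=213
Round 5 (k=25): L=213 R=181
Round 6 (k=8): L=181 R=122

Answer: 181 122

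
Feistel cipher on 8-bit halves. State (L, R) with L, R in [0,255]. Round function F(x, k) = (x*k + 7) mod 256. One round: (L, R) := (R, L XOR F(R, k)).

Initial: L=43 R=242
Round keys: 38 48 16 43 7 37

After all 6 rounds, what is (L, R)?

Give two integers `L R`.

Answer: 217 29

Derivation:
Round 1 (k=38): L=242 R=216
Round 2 (k=48): L=216 R=117
Round 3 (k=16): L=117 R=143
Round 4 (k=43): L=143 R=121
Round 5 (k=7): L=121 R=217
Round 6 (k=37): L=217 R=29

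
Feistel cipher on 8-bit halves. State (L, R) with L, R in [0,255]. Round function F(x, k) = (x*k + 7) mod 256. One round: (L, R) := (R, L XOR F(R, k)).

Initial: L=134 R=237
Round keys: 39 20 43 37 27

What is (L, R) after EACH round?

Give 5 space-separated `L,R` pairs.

Round 1 (k=39): L=237 R=164
Round 2 (k=20): L=164 R=58
Round 3 (k=43): L=58 R=97
Round 4 (k=37): L=97 R=54
Round 5 (k=27): L=54 R=216

Answer: 237,164 164,58 58,97 97,54 54,216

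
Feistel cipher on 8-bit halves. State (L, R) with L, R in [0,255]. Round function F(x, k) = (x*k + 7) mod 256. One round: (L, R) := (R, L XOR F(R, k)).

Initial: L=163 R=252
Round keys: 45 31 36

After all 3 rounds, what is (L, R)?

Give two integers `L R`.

Round 1 (k=45): L=252 R=240
Round 2 (k=31): L=240 R=235
Round 3 (k=36): L=235 R=227

Answer: 235 227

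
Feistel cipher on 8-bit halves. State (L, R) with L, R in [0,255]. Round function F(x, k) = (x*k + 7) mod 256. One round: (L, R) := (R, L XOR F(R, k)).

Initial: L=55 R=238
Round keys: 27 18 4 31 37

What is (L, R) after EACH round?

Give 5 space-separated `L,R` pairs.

Answer: 238,22 22,125 125,237 237,199 199,39

Derivation:
Round 1 (k=27): L=238 R=22
Round 2 (k=18): L=22 R=125
Round 3 (k=4): L=125 R=237
Round 4 (k=31): L=237 R=199
Round 5 (k=37): L=199 R=39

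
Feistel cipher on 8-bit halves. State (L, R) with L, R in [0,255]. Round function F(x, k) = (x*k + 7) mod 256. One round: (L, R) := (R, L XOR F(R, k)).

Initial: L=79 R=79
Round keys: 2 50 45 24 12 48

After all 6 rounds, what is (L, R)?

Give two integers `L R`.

Answer: 10 12

Derivation:
Round 1 (k=2): L=79 R=234
Round 2 (k=50): L=234 R=244
Round 3 (k=45): L=244 R=1
Round 4 (k=24): L=1 R=235
Round 5 (k=12): L=235 R=10
Round 6 (k=48): L=10 R=12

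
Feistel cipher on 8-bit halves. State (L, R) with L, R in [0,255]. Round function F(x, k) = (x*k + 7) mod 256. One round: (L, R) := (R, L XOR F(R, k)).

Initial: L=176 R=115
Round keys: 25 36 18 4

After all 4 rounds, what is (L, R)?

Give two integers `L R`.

Round 1 (k=25): L=115 R=242
Round 2 (k=36): L=242 R=124
Round 3 (k=18): L=124 R=77
Round 4 (k=4): L=77 R=71

Answer: 77 71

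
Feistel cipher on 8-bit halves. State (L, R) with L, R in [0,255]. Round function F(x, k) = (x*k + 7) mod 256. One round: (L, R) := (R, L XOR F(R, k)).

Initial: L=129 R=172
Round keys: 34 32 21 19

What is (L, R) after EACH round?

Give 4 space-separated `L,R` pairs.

Round 1 (k=34): L=172 R=94
Round 2 (k=32): L=94 R=107
Round 3 (k=21): L=107 R=144
Round 4 (k=19): L=144 R=220

Answer: 172,94 94,107 107,144 144,220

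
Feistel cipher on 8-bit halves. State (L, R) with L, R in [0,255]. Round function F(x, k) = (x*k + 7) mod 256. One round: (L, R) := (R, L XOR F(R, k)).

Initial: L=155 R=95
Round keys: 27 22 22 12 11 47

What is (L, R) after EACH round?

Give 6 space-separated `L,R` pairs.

Answer: 95,151 151,94 94,140 140,201 201,38 38,200

Derivation:
Round 1 (k=27): L=95 R=151
Round 2 (k=22): L=151 R=94
Round 3 (k=22): L=94 R=140
Round 4 (k=12): L=140 R=201
Round 5 (k=11): L=201 R=38
Round 6 (k=47): L=38 R=200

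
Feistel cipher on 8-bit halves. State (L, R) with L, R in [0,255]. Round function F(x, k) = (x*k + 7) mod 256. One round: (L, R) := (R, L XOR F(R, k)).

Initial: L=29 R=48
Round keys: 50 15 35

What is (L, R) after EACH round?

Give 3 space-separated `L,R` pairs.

Round 1 (k=50): L=48 R=122
Round 2 (k=15): L=122 R=29
Round 3 (k=35): L=29 R=132

Answer: 48,122 122,29 29,132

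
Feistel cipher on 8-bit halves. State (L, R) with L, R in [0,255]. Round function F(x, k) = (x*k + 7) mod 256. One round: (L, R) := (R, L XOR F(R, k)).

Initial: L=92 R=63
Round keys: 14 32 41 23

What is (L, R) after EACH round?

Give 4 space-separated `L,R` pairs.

Answer: 63,37 37,152 152,122 122,101

Derivation:
Round 1 (k=14): L=63 R=37
Round 2 (k=32): L=37 R=152
Round 3 (k=41): L=152 R=122
Round 4 (k=23): L=122 R=101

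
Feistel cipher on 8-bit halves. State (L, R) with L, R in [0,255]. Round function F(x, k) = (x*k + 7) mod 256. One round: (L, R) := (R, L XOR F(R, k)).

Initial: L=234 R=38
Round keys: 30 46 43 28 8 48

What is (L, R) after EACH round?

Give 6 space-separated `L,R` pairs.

Answer: 38,145 145,51 51,9 9,48 48,142 142,151

Derivation:
Round 1 (k=30): L=38 R=145
Round 2 (k=46): L=145 R=51
Round 3 (k=43): L=51 R=9
Round 4 (k=28): L=9 R=48
Round 5 (k=8): L=48 R=142
Round 6 (k=48): L=142 R=151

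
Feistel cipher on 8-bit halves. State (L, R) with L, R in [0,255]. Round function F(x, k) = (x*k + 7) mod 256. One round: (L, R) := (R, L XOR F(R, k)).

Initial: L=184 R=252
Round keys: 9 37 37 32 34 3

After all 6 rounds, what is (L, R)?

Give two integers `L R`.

Round 1 (k=9): L=252 R=91
Round 2 (k=37): L=91 R=210
Round 3 (k=37): L=210 R=58
Round 4 (k=32): L=58 R=149
Round 5 (k=34): L=149 R=235
Round 6 (k=3): L=235 R=93

Answer: 235 93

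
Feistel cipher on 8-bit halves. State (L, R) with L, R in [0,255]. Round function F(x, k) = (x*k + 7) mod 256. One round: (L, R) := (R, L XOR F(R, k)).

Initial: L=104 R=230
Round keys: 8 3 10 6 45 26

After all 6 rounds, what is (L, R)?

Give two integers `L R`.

Answer: 164 242

Derivation:
Round 1 (k=8): L=230 R=95
Round 2 (k=3): L=95 R=194
Round 3 (k=10): L=194 R=196
Round 4 (k=6): L=196 R=93
Round 5 (k=45): L=93 R=164
Round 6 (k=26): L=164 R=242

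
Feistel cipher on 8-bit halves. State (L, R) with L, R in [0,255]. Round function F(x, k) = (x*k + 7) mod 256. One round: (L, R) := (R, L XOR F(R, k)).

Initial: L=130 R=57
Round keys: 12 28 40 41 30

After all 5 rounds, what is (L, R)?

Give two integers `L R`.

Round 1 (k=12): L=57 R=49
Round 2 (k=28): L=49 R=90
Round 3 (k=40): L=90 R=38
Round 4 (k=41): L=38 R=71
Round 5 (k=30): L=71 R=127

Answer: 71 127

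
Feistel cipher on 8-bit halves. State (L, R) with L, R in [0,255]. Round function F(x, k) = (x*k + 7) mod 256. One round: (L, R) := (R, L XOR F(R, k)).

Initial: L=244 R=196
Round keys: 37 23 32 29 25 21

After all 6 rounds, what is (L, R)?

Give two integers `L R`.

Round 1 (k=37): L=196 R=175
Round 2 (k=23): L=175 R=4
Round 3 (k=32): L=4 R=40
Round 4 (k=29): L=40 R=139
Round 5 (k=25): L=139 R=178
Round 6 (k=21): L=178 R=42

Answer: 178 42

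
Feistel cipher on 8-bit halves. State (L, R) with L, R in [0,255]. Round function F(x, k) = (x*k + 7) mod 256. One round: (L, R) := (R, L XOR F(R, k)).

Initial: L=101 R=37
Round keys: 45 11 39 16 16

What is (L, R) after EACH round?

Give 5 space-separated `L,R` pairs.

Answer: 37,237 237,19 19,1 1,4 4,70

Derivation:
Round 1 (k=45): L=37 R=237
Round 2 (k=11): L=237 R=19
Round 3 (k=39): L=19 R=1
Round 4 (k=16): L=1 R=4
Round 5 (k=16): L=4 R=70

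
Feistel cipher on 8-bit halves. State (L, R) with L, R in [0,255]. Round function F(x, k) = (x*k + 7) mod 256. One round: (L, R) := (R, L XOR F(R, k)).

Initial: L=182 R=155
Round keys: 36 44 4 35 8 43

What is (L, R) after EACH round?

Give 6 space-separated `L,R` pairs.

Answer: 155,101 101,248 248,130 130,53 53,45 45,163

Derivation:
Round 1 (k=36): L=155 R=101
Round 2 (k=44): L=101 R=248
Round 3 (k=4): L=248 R=130
Round 4 (k=35): L=130 R=53
Round 5 (k=8): L=53 R=45
Round 6 (k=43): L=45 R=163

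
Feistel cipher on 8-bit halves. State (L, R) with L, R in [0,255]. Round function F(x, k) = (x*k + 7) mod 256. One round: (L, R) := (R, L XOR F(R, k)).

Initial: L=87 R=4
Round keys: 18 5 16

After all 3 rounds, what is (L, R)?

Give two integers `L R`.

Round 1 (k=18): L=4 R=24
Round 2 (k=5): L=24 R=123
Round 3 (k=16): L=123 R=175

Answer: 123 175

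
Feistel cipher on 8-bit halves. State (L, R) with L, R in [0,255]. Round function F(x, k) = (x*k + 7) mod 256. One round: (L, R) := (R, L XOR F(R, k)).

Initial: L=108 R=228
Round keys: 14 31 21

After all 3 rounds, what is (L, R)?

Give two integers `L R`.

Round 1 (k=14): L=228 R=19
Round 2 (k=31): L=19 R=176
Round 3 (k=21): L=176 R=100

Answer: 176 100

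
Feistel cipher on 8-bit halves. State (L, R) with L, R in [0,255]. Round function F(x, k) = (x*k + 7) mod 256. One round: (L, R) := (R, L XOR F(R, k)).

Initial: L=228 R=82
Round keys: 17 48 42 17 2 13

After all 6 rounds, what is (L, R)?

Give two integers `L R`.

Answer: 103 172

Derivation:
Round 1 (k=17): L=82 R=157
Round 2 (k=48): L=157 R=37
Round 3 (k=42): L=37 R=132
Round 4 (k=17): L=132 R=238
Round 5 (k=2): L=238 R=103
Round 6 (k=13): L=103 R=172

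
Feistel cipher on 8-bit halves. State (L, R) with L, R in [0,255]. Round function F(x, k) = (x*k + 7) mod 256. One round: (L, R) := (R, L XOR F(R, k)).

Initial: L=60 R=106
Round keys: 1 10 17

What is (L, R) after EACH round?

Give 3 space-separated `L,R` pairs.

Answer: 106,77 77,99 99,215

Derivation:
Round 1 (k=1): L=106 R=77
Round 2 (k=10): L=77 R=99
Round 3 (k=17): L=99 R=215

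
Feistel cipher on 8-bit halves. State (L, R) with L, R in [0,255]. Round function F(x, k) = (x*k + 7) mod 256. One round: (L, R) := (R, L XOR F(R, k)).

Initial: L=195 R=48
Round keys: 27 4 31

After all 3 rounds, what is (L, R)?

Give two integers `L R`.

Round 1 (k=27): L=48 R=212
Round 2 (k=4): L=212 R=103
Round 3 (k=31): L=103 R=84

Answer: 103 84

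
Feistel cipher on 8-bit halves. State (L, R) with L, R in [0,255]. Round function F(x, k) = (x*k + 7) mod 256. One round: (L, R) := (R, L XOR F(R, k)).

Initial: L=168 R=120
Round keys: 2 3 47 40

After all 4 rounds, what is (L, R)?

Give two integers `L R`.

Round 1 (k=2): L=120 R=95
Round 2 (k=3): L=95 R=92
Round 3 (k=47): L=92 R=180
Round 4 (k=40): L=180 R=123

Answer: 180 123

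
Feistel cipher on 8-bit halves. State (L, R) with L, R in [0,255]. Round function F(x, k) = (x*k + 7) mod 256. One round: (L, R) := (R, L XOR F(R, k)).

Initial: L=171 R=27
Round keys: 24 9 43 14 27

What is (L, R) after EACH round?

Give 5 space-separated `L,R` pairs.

Round 1 (k=24): L=27 R=36
Round 2 (k=9): L=36 R=80
Round 3 (k=43): L=80 R=83
Round 4 (k=14): L=83 R=193
Round 5 (k=27): L=193 R=49

Answer: 27,36 36,80 80,83 83,193 193,49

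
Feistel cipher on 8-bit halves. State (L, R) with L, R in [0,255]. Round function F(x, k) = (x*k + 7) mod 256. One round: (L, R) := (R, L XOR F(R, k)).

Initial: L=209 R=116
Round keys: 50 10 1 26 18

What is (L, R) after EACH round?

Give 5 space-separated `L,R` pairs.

Answer: 116,126 126,135 135,240 240,224 224,55

Derivation:
Round 1 (k=50): L=116 R=126
Round 2 (k=10): L=126 R=135
Round 3 (k=1): L=135 R=240
Round 4 (k=26): L=240 R=224
Round 5 (k=18): L=224 R=55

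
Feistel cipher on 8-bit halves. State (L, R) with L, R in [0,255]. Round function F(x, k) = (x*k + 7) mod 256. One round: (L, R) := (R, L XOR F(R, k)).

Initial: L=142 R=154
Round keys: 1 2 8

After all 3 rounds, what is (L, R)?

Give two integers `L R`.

Answer: 255 208

Derivation:
Round 1 (k=1): L=154 R=47
Round 2 (k=2): L=47 R=255
Round 3 (k=8): L=255 R=208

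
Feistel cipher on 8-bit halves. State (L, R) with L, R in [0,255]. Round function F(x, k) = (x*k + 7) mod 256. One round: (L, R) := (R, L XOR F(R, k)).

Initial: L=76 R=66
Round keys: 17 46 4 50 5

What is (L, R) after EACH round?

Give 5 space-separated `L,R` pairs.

Answer: 66,37 37,239 239,230 230,28 28,117

Derivation:
Round 1 (k=17): L=66 R=37
Round 2 (k=46): L=37 R=239
Round 3 (k=4): L=239 R=230
Round 4 (k=50): L=230 R=28
Round 5 (k=5): L=28 R=117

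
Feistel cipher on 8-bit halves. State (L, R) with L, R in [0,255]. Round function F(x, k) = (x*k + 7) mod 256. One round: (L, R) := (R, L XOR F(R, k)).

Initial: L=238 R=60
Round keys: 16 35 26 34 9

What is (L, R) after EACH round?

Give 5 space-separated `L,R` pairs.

Round 1 (k=16): L=60 R=41
Round 2 (k=35): L=41 R=158
Round 3 (k=26): L=158 R=58
Round 4 (k=34): L=58 R=37
Round 5 (k=9): L=37 R=110

Answer: 60,41 41,158 158,58 58,37 37,110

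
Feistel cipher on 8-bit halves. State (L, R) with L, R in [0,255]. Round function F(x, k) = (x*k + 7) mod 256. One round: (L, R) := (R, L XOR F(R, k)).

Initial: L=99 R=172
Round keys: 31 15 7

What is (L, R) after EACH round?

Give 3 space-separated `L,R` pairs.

Answer: 172,184 184,99 99,4

Derivation:
Round 1 (k=31): L=172 R=184
Round 2 (k=15): L=184 R=99
Round 3 (k=7): L=99 R=4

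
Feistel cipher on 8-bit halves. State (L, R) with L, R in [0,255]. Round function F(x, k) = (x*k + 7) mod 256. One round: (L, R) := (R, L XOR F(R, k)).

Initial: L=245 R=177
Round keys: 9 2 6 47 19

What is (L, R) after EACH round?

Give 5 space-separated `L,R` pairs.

Round 1 (k=9): L=177 R=181
Round 2 (k=2): L=181 R=192
Round 3 (k=6): L=192 R=50
Round 4 (k=47): L=50 R=245
Round 5 (k=19): L=245 R=4

Answer: 177,181 181,192 192,50 50,245 245,4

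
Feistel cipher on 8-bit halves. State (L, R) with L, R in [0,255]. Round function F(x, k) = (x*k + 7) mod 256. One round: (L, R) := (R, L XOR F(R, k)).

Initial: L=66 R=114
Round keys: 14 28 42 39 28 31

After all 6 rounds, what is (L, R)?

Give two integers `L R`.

Answer: 127 14

Derivation:
Round 1 (k=14): L=114 R=1
Round 2 (k=28): L=1 R=81
Round 3 (k=42): L=81 R=80
Round 4 (k=39): L=80 R=102
Round 5 (k=28): L=102 R=127
Round 6 (k=31): L=127 R=14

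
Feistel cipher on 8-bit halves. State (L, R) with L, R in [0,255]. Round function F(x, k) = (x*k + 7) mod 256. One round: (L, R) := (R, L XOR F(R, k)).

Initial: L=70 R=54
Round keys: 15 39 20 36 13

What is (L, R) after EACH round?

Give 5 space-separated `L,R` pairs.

Round 1 (k=15): L=54 R=119
Round 2 (k=39): L=119 R=30
Round 3 (k=20): L=30 R=40
Round 4 (k=36): L=40 R=185
Round 5 (k=13): L=185 R=68

Answer: 54,119 119,30 30,40 40,185 185,68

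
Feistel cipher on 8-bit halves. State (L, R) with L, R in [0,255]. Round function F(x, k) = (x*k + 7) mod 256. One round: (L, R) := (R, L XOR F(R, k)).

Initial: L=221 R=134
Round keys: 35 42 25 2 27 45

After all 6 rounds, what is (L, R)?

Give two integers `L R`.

Answer: 53 110

Derivation:
Round 1 (k=35): L=134 R=132
Round 2 (k=42): L=132 R=41
Round 3 (k=25): L=41 R=140
Round 4 (k=2): L=140 R=54
Round 5 (k=27): L=54 R=53
Round 6 (k=45): L=53 R=110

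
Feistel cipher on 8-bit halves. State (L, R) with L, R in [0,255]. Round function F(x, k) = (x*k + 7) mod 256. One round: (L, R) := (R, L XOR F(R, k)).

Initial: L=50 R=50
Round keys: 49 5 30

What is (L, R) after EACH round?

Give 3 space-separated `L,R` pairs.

Answer: 50,171 171,108 108,4

Derivation:
Round 1 (k=49): L=50 R=171
Round 2 (k=5): L=171 R=108
Round 3 (k=30): L=108 R=4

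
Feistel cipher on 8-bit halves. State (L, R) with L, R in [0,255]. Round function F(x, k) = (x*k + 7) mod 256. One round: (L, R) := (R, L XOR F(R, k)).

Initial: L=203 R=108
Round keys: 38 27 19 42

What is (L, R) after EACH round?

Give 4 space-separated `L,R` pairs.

Round 1 (k=38): L=108 R=196
Round 2 (k=27): L=196 R=223
Round 3 (k=19): L=223 R=80
Round 4 (k=42): L=80 R=248

Answer: 108,196 196,223 223,80 80,248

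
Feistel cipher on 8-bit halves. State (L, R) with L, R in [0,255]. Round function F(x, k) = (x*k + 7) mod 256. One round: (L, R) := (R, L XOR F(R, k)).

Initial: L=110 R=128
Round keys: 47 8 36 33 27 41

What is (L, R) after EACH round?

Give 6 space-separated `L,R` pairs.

Round 1 (k=47): L=128 R=233
Round 2 (k=8): L=233 R=207
Round 3 (k=36): L=207 R=202
Round 4 (k=33): L=202 R=222
Round 5 (k=27): L=222 R=187
Round 6 (k=41): L=187 R=36

Answer: 128,233 233,207 207,202 202,222 222,187 187,36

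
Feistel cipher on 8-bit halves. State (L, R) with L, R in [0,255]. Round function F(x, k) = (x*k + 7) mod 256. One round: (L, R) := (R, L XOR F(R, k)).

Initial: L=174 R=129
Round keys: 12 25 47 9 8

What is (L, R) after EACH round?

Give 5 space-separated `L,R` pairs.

Round 1 (k=12): L=129 R=189
Round 2 (k=25): L=189 R=253
Round 3 (k=47): L=253 R=199
Round 4 (k=9): L=199 R=251
Round 5 (k=8): L=251 R=24

Answer: 129,189 189,253 253,199 199,251 251,24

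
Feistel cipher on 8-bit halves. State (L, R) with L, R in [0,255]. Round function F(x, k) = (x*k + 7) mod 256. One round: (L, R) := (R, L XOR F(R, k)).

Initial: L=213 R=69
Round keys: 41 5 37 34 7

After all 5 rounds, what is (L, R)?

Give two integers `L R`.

Answer: 88 122

Derivation:
Round 1 (k=41): L=69 R=193
Round 2 (k=5): L=193 R=137
Round 3 (k=37): L=137 R=21
Round 4 (k=34): L=21 R=88
Round 5 (k=7): L=88 R=122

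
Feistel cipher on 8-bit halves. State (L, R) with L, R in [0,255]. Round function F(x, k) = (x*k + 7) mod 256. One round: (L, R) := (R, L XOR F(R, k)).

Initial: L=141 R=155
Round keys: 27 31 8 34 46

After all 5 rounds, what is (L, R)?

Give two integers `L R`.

Answer: 42 113

Derivation:
Round 1 (k=27): L=155 R=237
Round 2 (k=31): L=237 R=33
Round 3 (k=8): L=33 R=226
Round 4 (k=34): L=226 R=42
Round 5 (k=46): L=42 R=113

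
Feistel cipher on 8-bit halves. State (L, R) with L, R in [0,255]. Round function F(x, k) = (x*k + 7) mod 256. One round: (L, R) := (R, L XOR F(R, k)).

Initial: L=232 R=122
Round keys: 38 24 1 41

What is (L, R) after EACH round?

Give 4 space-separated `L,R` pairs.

Answer: 122,203 203,117 117,183 183,35

Derivation:
Round 1 (k=38): L=122 R=203
Round 2 (k=24): L=203 R=117
Round 3 (k=1): L=117 R=183
Round 4 (k=41): L=183 R=35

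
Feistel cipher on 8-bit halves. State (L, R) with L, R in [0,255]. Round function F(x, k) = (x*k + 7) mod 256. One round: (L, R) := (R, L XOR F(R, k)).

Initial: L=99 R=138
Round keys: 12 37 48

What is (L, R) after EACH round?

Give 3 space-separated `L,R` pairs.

Answer: 138,28 28,153 153,171

Derivation:
Round 1 (k=12): L=138 R=28
Round 2 (k=37): L=28 R=153
Round 3 (k=48): L=153 R=171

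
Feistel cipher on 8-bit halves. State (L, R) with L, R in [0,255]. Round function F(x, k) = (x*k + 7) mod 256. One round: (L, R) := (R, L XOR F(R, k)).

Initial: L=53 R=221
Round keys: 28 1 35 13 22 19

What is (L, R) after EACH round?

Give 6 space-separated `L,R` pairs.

Answer: 221,6 6,208 208,113 113,20 20,206 206,69

Derivation:
Round 1 (k=28): L=221 R=6
Round 2 (k=1): L=6 R=208
Round 3 (k=35): L=208 R=113
Round 4 (k=13): L=113 R=20
Round 5 (k=22): L=20 R=206
Round 6 (k=19): L=206 R=69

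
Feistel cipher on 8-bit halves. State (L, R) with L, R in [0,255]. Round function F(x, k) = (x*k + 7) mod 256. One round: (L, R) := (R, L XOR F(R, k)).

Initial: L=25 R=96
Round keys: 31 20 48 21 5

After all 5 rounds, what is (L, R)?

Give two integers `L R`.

Answer: 27 231

Derivation:
Round 1 (k=31): L=96 R=190
Round 2 (k=20): L=190 R=191
Round 3 (k=48): L=191 R=105
Round 4 (k=21): L=105 R=27
Round 5 (k=5): L=27 R=231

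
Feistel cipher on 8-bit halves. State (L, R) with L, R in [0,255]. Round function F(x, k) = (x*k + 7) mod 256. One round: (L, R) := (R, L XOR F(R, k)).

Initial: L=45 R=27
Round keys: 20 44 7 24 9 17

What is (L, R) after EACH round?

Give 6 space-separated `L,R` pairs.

Round 1 (k=20): L=27 R=14
Round 2 (k=44): L=14 R=116
Round 3 (k=7): L=116 R=61
Round 4 (k=24): L=61 R=203
Round 5 (k=9): L=203 R=23
Round 6 (k=17): L=23 R=69

Answer: 27,14 14,116 116,61 61,203 203,23 23,69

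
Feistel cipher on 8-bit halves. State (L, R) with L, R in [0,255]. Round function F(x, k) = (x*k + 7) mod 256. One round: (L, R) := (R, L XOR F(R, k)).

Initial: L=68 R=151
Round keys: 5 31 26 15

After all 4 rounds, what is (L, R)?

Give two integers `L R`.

Answer: 173 180

Derivation:
Round 1 (k=5): L=151 R=190
Round 2 (k=31): L=190 R=158
Round 3 (k=26): L=158 R=173
Round 4 (k=15): L=173 R=180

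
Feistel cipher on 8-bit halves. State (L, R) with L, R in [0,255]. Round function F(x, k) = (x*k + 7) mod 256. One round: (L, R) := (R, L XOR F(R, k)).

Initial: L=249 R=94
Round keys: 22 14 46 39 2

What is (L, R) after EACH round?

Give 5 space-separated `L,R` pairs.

Round 1 (k=22): L=94 R=226
Round 2 (k=14): L=226 R=61
Round 3 (k=46): L=61 R=31
Round 4 (k=39): L=31 R=253
Round 5 (k=2): L=253 R=30

Answer: 94,226 226,61 61,31 31,253 253,30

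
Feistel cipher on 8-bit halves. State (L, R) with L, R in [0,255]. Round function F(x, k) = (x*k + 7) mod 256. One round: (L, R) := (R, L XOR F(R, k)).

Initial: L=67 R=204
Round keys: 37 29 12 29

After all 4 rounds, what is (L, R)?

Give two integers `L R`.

Answer: 75 141

Derivation:
Round 1 (k=37): L=204 R=192
Round 2 (k=29): L=192 R=11
Round 3 (k=12): L=11 R=75
Round 4 (k=29): L=75 R=141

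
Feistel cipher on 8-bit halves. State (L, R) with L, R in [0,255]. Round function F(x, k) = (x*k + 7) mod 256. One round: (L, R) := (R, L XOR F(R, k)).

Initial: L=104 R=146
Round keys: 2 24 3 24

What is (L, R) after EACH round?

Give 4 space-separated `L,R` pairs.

Answer: 146,67 67,221 221,221 221,98

Derivation:
Round 1 (k=2): L=146 R=67
Round 2 (k=24): L=67 R=221
Round 3 (k=3): L=221 R=221
Round 4 (k=24): L=221 R=98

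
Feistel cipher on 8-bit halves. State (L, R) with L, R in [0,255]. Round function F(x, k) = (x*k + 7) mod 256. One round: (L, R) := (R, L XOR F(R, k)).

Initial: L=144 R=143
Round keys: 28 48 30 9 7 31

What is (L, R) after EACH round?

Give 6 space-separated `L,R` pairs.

Answer: 143,59 59,152 152,236 236,203 203,120 120,68

Derivation:
Round 1 (k=28): L=143 R=59
Round 2 (k=48): L=59 R=152
Round 3 (k=30): L=152 R=236
Round 4 (k=9): L=236 R=203
Round 5 (k=7): L=203 R=120
Round 6 (k=31): L=120 R=68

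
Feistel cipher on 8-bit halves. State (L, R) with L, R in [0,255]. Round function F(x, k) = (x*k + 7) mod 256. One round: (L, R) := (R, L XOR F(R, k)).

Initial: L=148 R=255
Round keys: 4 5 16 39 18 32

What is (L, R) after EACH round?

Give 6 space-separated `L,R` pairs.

Answer: 255,151 151,5 5,192 192,66 66,107 107,37

Derivation:
Round 1 (k=4): L=255 R=151
Round 2 (k=5): L=151 R=5
Round 3 (k=16): L=5 R=192
Round 4 (k=39): L=192 R=66
Round 5 (k=18): L=66 R=107
Round 6 (k=32): L=107 R=37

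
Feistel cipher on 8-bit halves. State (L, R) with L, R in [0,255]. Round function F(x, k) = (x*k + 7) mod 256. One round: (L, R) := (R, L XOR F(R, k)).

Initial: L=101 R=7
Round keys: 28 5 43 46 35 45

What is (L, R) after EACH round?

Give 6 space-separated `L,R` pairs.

Round 1 (k=28): L=7 R=174
Round 2 (k=5): L=174 R=106
Round 3 (k=43): L=106 R=123
Round 4 (k=46): L=123 R=75
Round 5 (k=35): L=75 R=51
Round 6 (k=45): L=51 R=181

Answer: 7,174 174,106 106,123 123,75 75,51 51,181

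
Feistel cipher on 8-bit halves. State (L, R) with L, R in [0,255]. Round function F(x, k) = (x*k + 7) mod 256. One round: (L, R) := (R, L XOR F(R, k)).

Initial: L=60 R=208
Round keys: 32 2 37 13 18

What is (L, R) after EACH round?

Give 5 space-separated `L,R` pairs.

Answer: 208,59 59,173 173,51 51,51 51,174

Derivation:
Round 1 (k=32): L=208 R=59
Round 2 (k=2): L=59 R=173
Round 3 (k=37): L=173 R=51
Round 4 (k=13): L=51 R=51
Round 5 (k=18): L=51 R=174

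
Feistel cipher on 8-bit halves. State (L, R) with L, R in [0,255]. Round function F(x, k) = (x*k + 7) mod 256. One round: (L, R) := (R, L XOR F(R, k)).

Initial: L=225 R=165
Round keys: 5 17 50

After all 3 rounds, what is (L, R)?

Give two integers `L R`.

Round 1 (k=5): L=165 R=161
Round 2 (k=17): L=161 R=29
Round 3 (k=50): L=29 R=16

Answer: 29 16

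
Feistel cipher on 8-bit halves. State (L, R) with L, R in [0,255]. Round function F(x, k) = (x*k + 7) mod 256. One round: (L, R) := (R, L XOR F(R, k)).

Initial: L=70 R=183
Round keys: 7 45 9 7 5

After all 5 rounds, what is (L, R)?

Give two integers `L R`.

Answer: 90 230

Derivation:
Round 1 (k=7): L=183 R=78
Round 2 (k=45): L=78 R=10
Round 3 (k=9): L=10 R=47
Round 4 (k=7): L=47 R=90
Round 5 (k=5): L=90 R=230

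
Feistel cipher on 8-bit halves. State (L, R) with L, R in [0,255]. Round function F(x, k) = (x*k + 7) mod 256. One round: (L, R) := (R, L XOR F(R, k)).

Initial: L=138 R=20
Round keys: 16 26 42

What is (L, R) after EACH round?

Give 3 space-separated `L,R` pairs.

Answer: 20,205 205,205 205,100

Derivation:
Round 1 (k=16): L=20 R=205
Round 2 (k=26): L=205 R=205
Round 3 (k=42): L=205 R=100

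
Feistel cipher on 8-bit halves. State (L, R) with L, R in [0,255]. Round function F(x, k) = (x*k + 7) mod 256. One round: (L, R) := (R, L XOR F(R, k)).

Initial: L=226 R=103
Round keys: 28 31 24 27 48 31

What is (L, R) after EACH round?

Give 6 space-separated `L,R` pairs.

Answer: 103,169 169,25 25,246 246,224 224,241 241,214

Derivation:
Round 1 (k=28): L=103 R=169
Round 2 (k=31): L=169 R=25
Round 3 (k=24): L=25 R=246
Round 4 (k=27): L=246 R=224
Round 5 (k=48): L=224 R=241
Round 6 (k=31): L=241 R=214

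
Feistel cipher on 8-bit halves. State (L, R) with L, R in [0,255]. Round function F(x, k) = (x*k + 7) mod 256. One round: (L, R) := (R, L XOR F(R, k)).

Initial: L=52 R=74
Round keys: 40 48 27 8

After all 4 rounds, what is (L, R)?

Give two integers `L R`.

Round 1 (k=40): L=74 R=163
Round 2 (k=48): L=163 R=221
Round 3 (k=27): L=221 R=245
Round 4 (k=8): L=245 R=114

Answer: 245 114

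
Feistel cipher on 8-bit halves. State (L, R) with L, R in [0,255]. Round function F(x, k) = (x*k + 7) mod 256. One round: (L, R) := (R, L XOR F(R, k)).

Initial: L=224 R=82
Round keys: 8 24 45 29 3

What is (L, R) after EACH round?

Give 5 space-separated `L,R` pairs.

Round 1 (k=8): L=82 R=119
Round 2 (k=24): L=119 R=125
Round 3 (k=45): L=125 R=119
Round 4 (k=29): L=119 R=255
Round 5 (k=3): L=255 R=115

Answer: 82,119 119,125 125,119 119,255 255,115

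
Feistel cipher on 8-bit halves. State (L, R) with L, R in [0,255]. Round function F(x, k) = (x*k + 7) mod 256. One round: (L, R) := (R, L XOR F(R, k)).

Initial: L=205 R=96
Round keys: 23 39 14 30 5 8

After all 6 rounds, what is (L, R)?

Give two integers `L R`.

Round 1 (k=23): L=96 R=106
Round 2 (k=39): L=106 R=77
Round 3 (k=14): L=77 R=87
Round 4 (k=30): L=87 R=116
Round 5 (k=5): L=116 R=28
Round 6 (k=8): L=28 R=147

Answer: 28 147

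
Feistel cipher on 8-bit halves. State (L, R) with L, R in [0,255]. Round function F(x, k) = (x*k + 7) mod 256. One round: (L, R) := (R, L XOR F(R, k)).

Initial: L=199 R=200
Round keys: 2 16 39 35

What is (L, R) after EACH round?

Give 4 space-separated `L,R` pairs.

Round 1 (k=2): L=200 R=80
Round 2 (k=16): L=80 R=207
Round 3 (k=39): L=207 R=192
Round 4 (k=35): L=192 R=136

Answer: 200,80 80,207 207,192 192,136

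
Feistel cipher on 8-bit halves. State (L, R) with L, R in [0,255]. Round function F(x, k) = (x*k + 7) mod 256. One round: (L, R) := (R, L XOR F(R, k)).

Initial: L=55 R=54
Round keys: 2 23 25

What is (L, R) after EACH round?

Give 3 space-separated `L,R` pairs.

Answer: 54,68 68,21 21,80

Derivation:
Round 1 (k=2): L=54 R=68
Round 2 (k=23): L=68 R=21
Round 3 (k=25): L=21 R=80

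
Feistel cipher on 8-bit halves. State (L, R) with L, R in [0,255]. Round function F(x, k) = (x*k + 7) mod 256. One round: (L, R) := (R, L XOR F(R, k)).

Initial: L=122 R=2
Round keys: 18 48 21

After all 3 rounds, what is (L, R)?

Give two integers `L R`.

Answer: 53 49

Derivation:
Round 1 (k=18): L=2 R=81
Round 2 (k=48): L=81 R=53
Round 3 (k=21): L=53 R=49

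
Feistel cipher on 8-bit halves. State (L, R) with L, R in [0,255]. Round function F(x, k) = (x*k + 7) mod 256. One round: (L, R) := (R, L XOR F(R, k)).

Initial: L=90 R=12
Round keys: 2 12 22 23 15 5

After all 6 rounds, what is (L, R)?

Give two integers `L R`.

Round 1 (k=2): L=12 R=69
Round 2 (k=12): L=69 R=79
Round 3 (k=22): L=79 R=148
Round 4 (k=23): L=148 R=28
Round 5 (k=15): L=28 R=63
Round 6 (k=5): L=63 R=94

Answer: 63 94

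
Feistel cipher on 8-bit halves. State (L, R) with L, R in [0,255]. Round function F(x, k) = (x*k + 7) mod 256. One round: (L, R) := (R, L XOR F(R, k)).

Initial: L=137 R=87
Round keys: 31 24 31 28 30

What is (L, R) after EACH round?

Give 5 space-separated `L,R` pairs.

Answer: 87,25 25,8 8,230 230,39 39,127

Derivation:
Round 1 (k=31): L=87 R=25
Round 2 (k=24): L=25 R=8
Round 3 (k=31): L=8 R=230
Round 4 (k=28): L=230 R=39
Round 5 (k=30): L=39 R=127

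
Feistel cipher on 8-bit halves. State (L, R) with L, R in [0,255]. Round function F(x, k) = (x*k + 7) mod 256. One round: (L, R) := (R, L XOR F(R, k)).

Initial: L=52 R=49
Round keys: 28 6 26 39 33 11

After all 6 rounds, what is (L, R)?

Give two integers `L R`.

Answer: 46 86

Derivation:
Round 1 (k=28): L=49 R=87
Round 2 (k=6): L=87 R=32
Round 3 (k=26): L=32 R=16
Round 4 (k=39): L=16 R=87
Round 5 (k=33): L=87 R=46
Round 6 (k=11): L=46 R=86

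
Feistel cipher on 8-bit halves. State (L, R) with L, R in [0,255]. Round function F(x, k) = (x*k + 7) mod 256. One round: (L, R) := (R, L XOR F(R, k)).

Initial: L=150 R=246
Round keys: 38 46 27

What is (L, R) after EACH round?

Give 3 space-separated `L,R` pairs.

Round 1 (k=38): L=246 R=29
Round 2 (k=46): L=29 R=203
Round 3 (k=27): L=203 R=109

Answer: 246,29 29,203 203,109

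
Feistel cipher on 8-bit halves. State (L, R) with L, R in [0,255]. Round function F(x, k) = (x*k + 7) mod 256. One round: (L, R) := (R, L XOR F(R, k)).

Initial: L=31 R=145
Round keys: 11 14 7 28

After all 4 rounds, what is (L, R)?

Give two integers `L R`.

Round 1 (k=11): L=145 R=93
Round 2 (k=14): L=93 R=140
Round 3 (k=7): L=140 R=134
Round 4 (k=28): L=134 R=35

Answer: 134 35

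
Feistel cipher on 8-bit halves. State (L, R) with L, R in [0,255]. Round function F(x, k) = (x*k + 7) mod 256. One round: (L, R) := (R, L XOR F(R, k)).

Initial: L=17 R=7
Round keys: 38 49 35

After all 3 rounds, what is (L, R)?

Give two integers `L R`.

Round 1 (k=38): L=7 R=0
Round 2 (k=49): L=0 R=0
Round 3 (k=35): L=0 R=7

Answer: 0 7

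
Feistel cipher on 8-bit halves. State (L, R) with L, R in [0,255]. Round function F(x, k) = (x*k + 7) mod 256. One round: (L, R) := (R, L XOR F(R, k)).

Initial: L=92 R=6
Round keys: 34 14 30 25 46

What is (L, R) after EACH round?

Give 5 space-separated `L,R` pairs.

Round 1 (k=34): L=6 R=143
Round 2 (k=14): L=143 R=223
Round 3 (k=30): L=223 R=166
Round 4 (k=25): L=166 R=226
Round 5 (k=46): L=226 R=5

Answer: 6,143 143,223 223,166 166,226 226,5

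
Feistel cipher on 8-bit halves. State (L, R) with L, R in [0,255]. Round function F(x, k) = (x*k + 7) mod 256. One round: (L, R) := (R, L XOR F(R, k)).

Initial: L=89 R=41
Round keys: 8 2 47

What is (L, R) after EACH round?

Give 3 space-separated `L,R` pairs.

Round 1 (k=8): L=41 R=22
Round 2 (k=2): L=22 R=26
Round 3 (k=47): L=26 R=219

Answer: 41,22 22,26 26,219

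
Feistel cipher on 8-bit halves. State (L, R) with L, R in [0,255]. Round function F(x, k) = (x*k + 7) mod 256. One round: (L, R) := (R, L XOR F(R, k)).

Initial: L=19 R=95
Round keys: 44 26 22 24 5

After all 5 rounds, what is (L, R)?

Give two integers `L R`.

Answer: 231 117

Derivation:
Round 1 (k=44): L=95 R=72
Round 2 (k=26): L=72 R=8
Round 3 (k=22): L=8 R=255
Round 4 (k=24): L=255 R=231
Round 5 (k=5): L=231 R=117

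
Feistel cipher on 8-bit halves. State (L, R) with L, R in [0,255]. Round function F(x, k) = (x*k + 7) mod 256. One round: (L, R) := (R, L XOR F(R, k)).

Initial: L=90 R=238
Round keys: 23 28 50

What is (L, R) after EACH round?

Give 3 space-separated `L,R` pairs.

Round 1 (k=23): L=238 R=51
Round 2 (k=28): L=51 R=117
Round 3 (k=50): L=117 R=210

Answer: 238,51 51,117 117,210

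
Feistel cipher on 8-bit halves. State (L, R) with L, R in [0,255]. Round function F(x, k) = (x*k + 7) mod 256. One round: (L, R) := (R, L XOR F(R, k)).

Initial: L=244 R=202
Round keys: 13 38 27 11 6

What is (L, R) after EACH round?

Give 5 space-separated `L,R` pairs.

Round 1 (k=13): L=202 R=189
Round 2 (k=38): L=189 R=223
Round 3 (k=27): L=223 R=49
Round 4 (k=11): L=49 R=253
Round 5 (k=6): L=253 R=196

Answer: 202,189 189,223 223,49 49,253 253,196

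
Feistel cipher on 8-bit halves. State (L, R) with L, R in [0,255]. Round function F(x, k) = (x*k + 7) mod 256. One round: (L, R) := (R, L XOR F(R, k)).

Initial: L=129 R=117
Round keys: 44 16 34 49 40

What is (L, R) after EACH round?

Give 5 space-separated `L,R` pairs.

Round 1 (k=44): L=117 R=162
Round 2 (k=16): L=162 R=82
Round 3 (k=34): L=82 R=73
Round 4 (k=49): L=73 R=82
Round 5 (k=40): L=82 R=158

Answer: 117,162 162,82 82,73 73,82 82,158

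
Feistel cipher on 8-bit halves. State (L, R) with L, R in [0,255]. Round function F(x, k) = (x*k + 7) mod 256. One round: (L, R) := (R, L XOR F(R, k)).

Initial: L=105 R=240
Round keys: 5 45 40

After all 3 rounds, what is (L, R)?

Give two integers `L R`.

Round 1 (k=5): L=240 R=222
Round 2 (k=45): L=222 R=253
Round 3 (k=40): L=253 R=81

Answer: 253 81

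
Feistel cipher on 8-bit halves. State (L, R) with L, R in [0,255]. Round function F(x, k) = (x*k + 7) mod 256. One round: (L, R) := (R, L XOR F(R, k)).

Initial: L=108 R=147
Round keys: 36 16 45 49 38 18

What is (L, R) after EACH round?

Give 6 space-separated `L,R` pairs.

Round 1 (k=36): L=147 R=223
Round 2 (k=16): L=223 R=100
Round 3 (k=45): L=100 R=68
Round 4 (k=49): L=68 R=111
Round 5 (k=38): L=111 R=197
Round 6 (k=18): L=197 R=142

Answer: 147,223 223,100 100,68 68,111 111,197 197,142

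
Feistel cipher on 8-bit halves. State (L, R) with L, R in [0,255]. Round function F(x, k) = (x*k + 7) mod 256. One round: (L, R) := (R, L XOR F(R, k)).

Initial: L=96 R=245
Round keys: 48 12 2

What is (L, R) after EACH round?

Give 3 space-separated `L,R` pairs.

Round 1 (k=48): L=245 R=151
Round 2 (k=12): L=151 R=238
Round 3 (k=2): L=238 R=116

Answer: 245,151 151,238 238,116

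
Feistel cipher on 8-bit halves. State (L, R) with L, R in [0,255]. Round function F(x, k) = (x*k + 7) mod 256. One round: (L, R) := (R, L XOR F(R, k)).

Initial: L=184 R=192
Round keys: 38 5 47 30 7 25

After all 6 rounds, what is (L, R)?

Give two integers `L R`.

Answer: 164 26

Derivation:
Round 1 (k=38): L=192 R=63
Round 2 (k=5): L=63 R=130
Round 3 (k=47): L=130 R=218
Round 4 (k=30): L=218 R=17
Round 5 (k=7): L=17 R=164
Round 6 (k=25): L=164 R=26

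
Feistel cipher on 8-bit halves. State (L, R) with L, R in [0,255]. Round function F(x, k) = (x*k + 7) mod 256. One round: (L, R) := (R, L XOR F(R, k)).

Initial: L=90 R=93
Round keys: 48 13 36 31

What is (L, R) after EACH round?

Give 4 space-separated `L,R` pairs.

Round 1 (k=48): L=93 R=45
Round 2 (k=13): L=45 R=13
Round 3 (k=36): L=13 R=246
Round 4 (k=31): L=246 R=220

Answer: 93,45 45,13 13,246 246,220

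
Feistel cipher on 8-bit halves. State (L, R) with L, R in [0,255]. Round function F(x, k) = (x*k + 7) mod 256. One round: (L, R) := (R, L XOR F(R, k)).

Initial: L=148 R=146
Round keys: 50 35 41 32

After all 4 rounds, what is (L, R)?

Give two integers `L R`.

Answer: 82 145

Derivation:
Round 1 (k=50): L=146 R=31
Round 2 (k=35): L=31 R=214
Round 3 (k=41): L=214 R=82
Round 4 (k=32): L=82 R=145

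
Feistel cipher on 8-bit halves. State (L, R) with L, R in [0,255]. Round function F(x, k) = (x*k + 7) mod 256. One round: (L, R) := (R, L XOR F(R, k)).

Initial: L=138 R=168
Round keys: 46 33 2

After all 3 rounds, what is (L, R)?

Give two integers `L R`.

Round 1 (k=46): L=168 R=189
Round 2 (k=33): L=189 R=204
Round 3 (k=2): L=204 R=34

Answer: 204 34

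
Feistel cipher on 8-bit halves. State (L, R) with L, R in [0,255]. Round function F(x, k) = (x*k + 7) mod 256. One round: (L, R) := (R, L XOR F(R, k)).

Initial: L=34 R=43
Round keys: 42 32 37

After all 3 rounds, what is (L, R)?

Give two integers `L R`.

Round 1 (k=42): L=43 R=55
Round 2 (k=32): L=55 R=204
Round 3 (k=37): L=204 R=180

Answer: 204 180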